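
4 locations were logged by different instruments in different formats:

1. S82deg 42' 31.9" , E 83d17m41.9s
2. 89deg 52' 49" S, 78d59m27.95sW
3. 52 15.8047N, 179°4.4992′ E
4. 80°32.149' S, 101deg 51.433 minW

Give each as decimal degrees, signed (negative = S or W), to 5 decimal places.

1. -82.70886, 83.29497
2. -89.88028, -78.99110
3. 52.26341, 179.07499
4. -80.53582, -101.85722

Point 1:
  φ: 82 + 42/60 + 31.9/3600 = 82.708861
  hemisphere S, so the sign is −
  Lon: 83° + 17/60 + 41.9/3600 = 83 + 0.283333 + 0.011639 = 83.294972
  E → positive
Point 2:
  Lat: 52′ + 49″ = 52.81667′; 89 + 52.81667/60 = 89.880278
  S → negative
  Longitude: 59′ + 27.95″ = 59.46583′; 78 + 59.46583/60 = 78.991097
  W ⇒ negate
Point 3:
  φ: 52 + 15.8047/60 = 52.263412
  N → positive
  λ: 4.4992′ = 0.074987°; total 179.074987
  E → positive
Point 4:
  Latitude: 32.149′ = 0.535817°; total 80.535817
  S → negative
  λ: 101 + 51.433/60 = 101.857217
  W → negative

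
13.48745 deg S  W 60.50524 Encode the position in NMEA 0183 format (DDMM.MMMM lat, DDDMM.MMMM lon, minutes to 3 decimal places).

Lat: 13° + 0.487450 × 60 = 13° 29.24700′
Lon: 60° + 0.505240 × 60 = 60° 30.31440′

1329.247,S / 06030.314,W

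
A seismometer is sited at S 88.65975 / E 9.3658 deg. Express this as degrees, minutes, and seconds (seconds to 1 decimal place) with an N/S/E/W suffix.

Latitude: whole degrees 88; 39.58500′ → 39′ and 35.100″
λ: whole degrees 9; 21.94800′ → 21′ and 56.880″

88°39′35.1″ S, 9°21′56.9″ E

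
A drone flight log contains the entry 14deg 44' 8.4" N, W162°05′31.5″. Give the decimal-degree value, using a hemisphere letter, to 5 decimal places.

14.73567° N, 162.09208° W

Latitude: 44′ + 8.4″ = 44.14000′; 14 + 44.14000/60 = 14.735667
Longitude: 162° + 5/60 + 31.5/3600 = 162 + 0.083333 + 0.008750 = 162.092083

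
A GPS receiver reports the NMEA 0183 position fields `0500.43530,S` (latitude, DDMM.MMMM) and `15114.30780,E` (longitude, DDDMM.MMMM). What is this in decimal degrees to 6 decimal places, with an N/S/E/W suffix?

φ: degrees = first 2 digits = 5, minutes = 0.4353; 5 + 0.4353/60 = 5.0072550
Lon: split at 3 digits → 151° and 14.3078′; 151 + 14.3078/60 = 151.2384633

5.007255° S, 151.238463° E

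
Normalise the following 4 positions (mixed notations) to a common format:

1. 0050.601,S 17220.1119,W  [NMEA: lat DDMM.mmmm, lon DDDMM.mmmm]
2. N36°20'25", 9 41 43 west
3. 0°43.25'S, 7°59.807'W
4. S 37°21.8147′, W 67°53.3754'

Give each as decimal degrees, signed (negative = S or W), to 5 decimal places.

Point 1:
  φ: degrees = first 2 digits = 0, minutes = 50.601; 0 + 50.601/60 = 0.843350
  S ⇒ negate
  Lon: degrees = first 3 digits = 172, minutes = 20.1119; 172 + 20.1119/60 = 172.335198
  W → negative
Point 2:
  Lat: 36 + 20/60 + 25/3600 = 36.340278
  N → positive
  Longitude: 41′ + 43″ = 41.71667′; 9 + 41.71667/60 = 9.695278
  W ⇒ negate
Point 3:
  Latitude: 0 + 43.25/60 = 0.720833
  hemisphere S, so the sign is −
  Longitude: 7 + 59.807/60 = 7.996783
  W ⇒ negate
Point 4:
  φ: 21.8147′ = 0.363578°; total 37.363578
  hemisphere S, so the sign is −
  λ: 53.3754′ = 0.889590°; total 67.889590
  hemisphere W, so the sign is −

1. -0.84335, -172.33520
2. 36.34028, -9.69528
3. -0.72083, -7.99678
4. -37.36358, -67.88959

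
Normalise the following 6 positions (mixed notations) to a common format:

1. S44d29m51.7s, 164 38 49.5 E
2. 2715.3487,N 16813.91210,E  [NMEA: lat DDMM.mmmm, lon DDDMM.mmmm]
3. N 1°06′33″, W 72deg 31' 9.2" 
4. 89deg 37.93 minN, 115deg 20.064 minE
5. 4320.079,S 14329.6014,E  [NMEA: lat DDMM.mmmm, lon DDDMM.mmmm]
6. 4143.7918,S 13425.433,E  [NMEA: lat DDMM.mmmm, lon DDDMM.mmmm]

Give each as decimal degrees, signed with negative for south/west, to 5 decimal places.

1. -44.49769, 164.64708
2. 27.25581, 168.23187
3. 1.10917, -72.51922
4. 89.63217, 115.33440
5. -43.33465, 143.49336
6. -41.72986, 134.42388

Point 1:
  Latitude: 44° + 29/60 + 51.7/3600 = 44 + 0.483333 + 0.014361 = 44.497694
  S ⇒ negate
  λ: 164° + 38/60 + 49.5/3600 = 164 + 0.633333 + 0.013750 = 164.647083
  E → positive
Point 2:
  Lat: split at 2 digits → 27° and 15.3487′; 27 + 15.3487/60 = 27.255812
  N ⇒ keep positive
  Longitude: split at 3 digits → 168° and 13.9121′; 168 + 13.9121/60 = 168.231868
  E → positive
Point 3:
  φ: 1 + 6/60 + 33/3600 = 1.109167
  N ⇒ keep positive
  Lon: 31′ + 9.2″ = 31.15333′; 72 + 31.15333/60 = 72.519222
  W → negative
Point 4:
  Lat: 37.93′ = 0.632167°; total 89.632167
  N → positive
  λ: 115 + 20.064/60 = 115.334400
  E ⇒ keep positive
Point 5:
  Lat: split at 2 digits → 43° and 20.079′; 43 + 20.079/60 = 43.334650
  S → negative
  λ: split at 3 digits → 143° and 29.6014′; 143 + 29.6014/60 = 143.493357
  E ⇒ keep positive
Point 6:
  Latitude: degrees = first 2 digits = 41, minutes = 43.7918; 41 + 43.7918/60 = 41.729863
  S → negative
  Lon: split at 3 digits → 134° and 25.433′; 134 + 25.433/60 = 134.423883
  E ⇒ keep positive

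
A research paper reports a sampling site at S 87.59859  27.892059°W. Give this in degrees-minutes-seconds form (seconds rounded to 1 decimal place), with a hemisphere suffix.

87°35′54.9″ S, 27°53′31.4″ W

Lat: 0.598590 × 60 = 35.91540′ → 35′, remainder × 60 = 54.924″
Lon: 0.892059 × 60 = 53.52354′ → 53′, remainder × 60 = 31.412″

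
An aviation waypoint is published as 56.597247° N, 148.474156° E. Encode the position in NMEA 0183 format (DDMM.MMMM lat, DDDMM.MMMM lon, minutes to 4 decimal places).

5635.8348,N / 14828.4494,E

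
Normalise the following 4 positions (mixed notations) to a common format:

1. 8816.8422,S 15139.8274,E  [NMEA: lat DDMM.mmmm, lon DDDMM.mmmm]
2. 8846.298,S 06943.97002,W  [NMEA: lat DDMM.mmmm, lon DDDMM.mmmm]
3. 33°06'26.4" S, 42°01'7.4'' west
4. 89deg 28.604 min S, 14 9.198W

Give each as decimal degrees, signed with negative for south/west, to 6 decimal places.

1. -88.280703, 151.663790
2. -88.771633, -69.732834
3. -33.107333, -42.018722
4. -89.476733, -14.153300

Point 1:
  Lat: degrees = first 2 digits = 88, minutes = 16.8422; 88 + 16.8422/60 = 88.2807033
  hemisphere S, so the sign is −
  Longitude: degrees = first 3 digits = 151, minutes = 39.8274; 151 + 39.8274/60 = 151.6637900
  E ⇒ keep positive
Point 2:
  Lat: split at 2 digits → 88° and 46.298′; 88 + 46.298/60 = 88.7716333
  hemisphere S, so the sign is −
  Lon: split at 3 digits → 069° and 43.97002′; 69 + 43.97002/60 = 69.7328337
  hemisphere W, so the sign is −
Point 3:
  Latitude: 33 + 6/60 + 26.4/3600 = 33.1073333
  S → negative
  λ: 1′ + 7.4″ = 1.12333′; 42 + 1.12333/60 = 42.0187222
  W → negative
Point 4:
  Lat: 89 + 28.604/60 = 89.4767333
  S → negative
  Longitude: 14 + 9.198/60 = 14.1533000
  W → negative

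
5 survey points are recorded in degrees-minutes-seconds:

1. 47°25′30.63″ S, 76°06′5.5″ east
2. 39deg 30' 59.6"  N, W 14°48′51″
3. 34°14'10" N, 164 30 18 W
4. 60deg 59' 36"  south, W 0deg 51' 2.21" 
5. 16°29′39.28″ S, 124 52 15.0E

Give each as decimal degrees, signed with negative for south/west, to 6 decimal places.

Point 1:
  φ: 25′ + 30.63″ = 25.51050′; 47 + 25.51050/60 = 47.4251750
  S → negative
  λ: 76 + 6/60 + 5.5/3600 = 76.1015278
  E → positive
Point 2:
  Latitude: 39 + 30/60 + 59.6/3600 = 39.5165556
  N → positive
  λ: 48′ + 51″ = 48.85000′; 14 + 48.85000/60 = 14.8141667
  hemisphere W, so the sign is −
Point 3:
  Latitude: 34 + 14/60 + 10/3600 = 34.2361111
  N ⇒ keep positive
  Longitude: 30′ + 18″ = 30.30000′; 164 + 30.30000/60 = 164.5050000
  hemisphere W, so the sign is −
Point 4:
  φ: 60° + 59/60 + 36/3600 = 60 + 0.983333 + 0.010000 = 60.9933333
  hemisphere S, so the sign is −
  Lon: 51′ + 2.21″ = 51.03683′; 0 + 51.03683/60 = 0.8506139
  W → negative
Point 5:
  φ: 16° + 29/60 + 39.28/3600 = 16 + 0.483333 + 0.010911 = 16.4942444
  S → negative
  Longitude: 52′ + 15″ = 52.25000′; 124 + 52.25000/60 = 124.8708333
  E ⇒ keep positive

1. -47.425175, 76.101528
2. 39.516556, -14.814167
3. 34.236111, -164.505000
4. -60.993333, -0.850614
5. -16.494244, 124.870833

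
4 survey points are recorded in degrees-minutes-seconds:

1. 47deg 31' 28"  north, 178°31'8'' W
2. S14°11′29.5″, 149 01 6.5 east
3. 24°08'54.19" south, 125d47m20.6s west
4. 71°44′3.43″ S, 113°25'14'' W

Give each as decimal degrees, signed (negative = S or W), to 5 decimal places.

1. 47.52444, -178.51889
2. -14.19153, 149.01847
3. -24.14839, -125.78906
4. -71.73429, -113.42056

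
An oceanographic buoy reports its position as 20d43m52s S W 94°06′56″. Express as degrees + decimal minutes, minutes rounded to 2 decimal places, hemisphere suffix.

20° 43.87′ S, 94° 6.93′ W

φ: seconds/60 = 0.86667; minutes = 43 + 0.86667 = 43.8667
Longitude: seconds/60 = 0.93333; minutes = 6 + 0.93333 = 6.9333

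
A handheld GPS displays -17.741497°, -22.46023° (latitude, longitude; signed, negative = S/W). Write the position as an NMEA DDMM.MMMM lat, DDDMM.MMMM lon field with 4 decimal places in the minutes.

1744.4898,S / 02227.6138,W

Latitude is negative → S; |value| = 17.741497
Lat: 17° + 0.741497 × 60 = 17° 44.489820′
Longitude is negative → W; |value| = 22.460230
λ: minutes = (22.460230 − 22) × 60 = 27.613800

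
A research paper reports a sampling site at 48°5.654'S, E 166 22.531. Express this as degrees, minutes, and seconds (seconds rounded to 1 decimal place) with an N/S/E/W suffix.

48°05′39.2″ S, 166°22′31.9″ E

φ: 5.65400′ → 5′ and 0.65400 × 60 = 39.240″
Longitude: 22.53100′ → 22′ and 0.53100 × 60 = 31.860″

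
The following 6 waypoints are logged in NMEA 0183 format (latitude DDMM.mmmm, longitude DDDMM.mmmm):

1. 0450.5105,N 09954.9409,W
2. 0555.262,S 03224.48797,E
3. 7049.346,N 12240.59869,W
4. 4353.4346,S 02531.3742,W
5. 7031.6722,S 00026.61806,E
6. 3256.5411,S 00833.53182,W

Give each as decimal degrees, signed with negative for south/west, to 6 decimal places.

1. 4.841842, -99.915682
2. -5.921033, 32.408133
3. 70.822433, -122.676645
4. -43.890577, -25.522903
5. -70.527870, 0.443634
6. -32.942352, -8.558864

Point 1:
  Lat: degrees = first 2 digits = 4, minutes = 50.5105; 4 + 50.5105/60 = 4.8418417
  N ⇒ keep positive
  Longitude: degrees = first 3 digits = 99, minutes = 54.9409; 99 + 54.9409/60 = 99.9156817
  hemisphere W, so the sign is −
Point 2:
  Lat: split at 2 digits → 05° and 55.262′; 5 + 55.262/60 = 5.9210333
  hemisphere S, so the sign is −
  λ: degrees = first 3 digits = 32, minutes = 24.48797; 32 + 24.48797/60 = 32.4081328
  E ⇒ keep positive
Point 3:
  Lat: split at 2 digits → 70° and 49.346′; 70 + 49.346/60 = 70.8224333
  N → positive
  Lon: split at 3 digits → 122° and 40.59869′; 122 + 40.59869/60 = 122.6766448
  W ⇒ negate
Point 4:
  Lat: degrees = first 2 digits = 43, minutes = 53.4346; 43 + 53.4346/60 = 43.8905767
  hemisphere S, so the sign is −
  λ: degrees = first 3 digits = 25, minutes = 31.3742; 25 + 31.3742/60 = 25.5229033
  W ⇒ negate
Point 5:
  φ: split at 2 digits → 70° and 31.6722′; 70 + 31.6722/60 = 70.5278700
  S ⇒ negate
  Longitude: degrees = first 3 digits = 0, minutes = 26.61806; 0 + 26.61806/60 = 0.4436343
  E ⇒ keep positive
Point 6:
  Lat: degrees = first 2 digits = 32, minutes = 56.5411; 32 + 56.5411/60 = 32.9423517
  S → negative
  Lon: degrees = first 3 digits = 8, minutes = 33.53182; 8 + 33.53182/60 = 8.5588637
  W ⇒ negate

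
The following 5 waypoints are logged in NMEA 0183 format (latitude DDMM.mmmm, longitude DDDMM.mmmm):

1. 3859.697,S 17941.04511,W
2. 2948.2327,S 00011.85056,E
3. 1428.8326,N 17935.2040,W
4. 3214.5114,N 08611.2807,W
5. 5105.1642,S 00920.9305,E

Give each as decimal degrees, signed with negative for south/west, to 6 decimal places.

Point 1:
  Lat: degrees = first 2 digits = 38, minutes = 59.697; 38 + 59.697/60 = 38.9949500
  S ⇒ negate
  Lon: split at 3 digits → 179° and 41.04511′; 179 + 41.04511/60 = 179.6840852
  W → negative
Point 2:
  Latitude: degrees = first 2 digits = 29, minutes = 48.2327; 29 + 48.2327/60 = 29.8038783
  S → negative
  λ: degrees = first 3 digits = 0, minutes = 11.85056; 0 + 11.85056/60 = 0.1975093
  E ⇒ keep positive
Point 3:
  φ: split at 2 digits → 14° and 28.8326′; 14 + 28.8326/60 = 14.4805433
  N → positive
  λ: degrees = first 3 digits = 179, minutes = 35.204; 179 + 35.204/60 = 179.5867333
  W → negative
Point 4:
  Latitude: degrees = first 2 digits = 32, minutes = 14.5114; 32 + 14.5114/60 = 32.2418567
  N ⇒ keep positive
  Longitude: split at 3 digits → 086° and 11.2807′; 86 + 11.2807/60 = 86.1880117
  hemisphere W, so the sign is −
Point 5:
  φ: degrees = first 2 digits = 51, minutes = 5.1642; 51 + 5.1642/60 = 51.0860700
  S → negative
  Lon: degrees = first 3 digits = 9, minutes = 20.9305; 9 + 20.9305/60 = 9.3488417
  E → positive

1. -38.994950, -179.684085
2. -29.803878, 0.197509
3. 14.480543, -179.586733
4. 32.241857, -86.188012
5. -51.086070, 9.348842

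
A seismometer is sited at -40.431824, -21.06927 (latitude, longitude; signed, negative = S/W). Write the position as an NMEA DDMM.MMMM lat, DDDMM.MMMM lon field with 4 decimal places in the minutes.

Latitude is negative → S; |value| = 40.431824
Latitude: minutes = (40.431824 − 40) × 60 = 25.909440
Longitude is negative → W; |value| = 21.069270
Longitude: minutes = (21.069270 − 21) × 60 = 4.156200

4025.9094,S / 02104.1562,W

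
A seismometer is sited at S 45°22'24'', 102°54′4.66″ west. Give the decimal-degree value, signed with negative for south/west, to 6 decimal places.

-45.373333, -102.901294

φ: 45° + 22/60 + 24/3600 = 45 + 0.366667 + 0.006667 = 45.3733333
S → negative
λ: 102 + 54/60 + 4.66/3600 = 102.9012944
hemisphere W, so the sign is −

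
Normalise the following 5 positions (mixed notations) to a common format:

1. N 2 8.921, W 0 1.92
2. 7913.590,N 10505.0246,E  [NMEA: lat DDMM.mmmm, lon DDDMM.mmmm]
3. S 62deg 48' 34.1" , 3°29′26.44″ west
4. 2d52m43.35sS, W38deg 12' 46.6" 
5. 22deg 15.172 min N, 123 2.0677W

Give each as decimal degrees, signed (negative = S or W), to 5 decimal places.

1. 2.14868, -0.03200
2. 79.22650, 105.08374
3. -62.80947, -3.49068
4. -2.87871, -38.21294
5. 22.25287, -123.03446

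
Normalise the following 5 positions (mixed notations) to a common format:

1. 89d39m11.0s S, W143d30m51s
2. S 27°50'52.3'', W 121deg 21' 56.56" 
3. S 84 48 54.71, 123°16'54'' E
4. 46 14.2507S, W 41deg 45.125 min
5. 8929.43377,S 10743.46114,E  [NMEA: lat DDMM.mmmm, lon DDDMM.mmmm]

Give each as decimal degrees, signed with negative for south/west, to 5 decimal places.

1. -89.65306, -143.51417
2. -27.84786, -121.36571
3. -84.81520, 123.28167
4. -46.23751, -41.75208
5. -89.49056, 107.72435

Point 1:
  Lat: 89° + 39/60 + 11/3600 = 89 + 0.650000 + 0.003056 = 89.653056
  S ⇒ negate
  Longitude: 143° + 30/60 + 51/3600 = 143 + 0.500000 + 0.014167 = 143.514167
  W ⇒ negate
Point 2:
  Lat: 27° + 50/60 + 52.3/3600 = 27 + 0.833333 + 0.014528 = 27.847861
  S → negative
  λ: 121 + 21/60 + 56.56/3600 = 121.365711
  hemisphere W, so the sign is −
Point 3:
  Latitude: 84° + 48/60 + 54.71/3600 = 84 + 0.800000 + 0.015197 = 84.815197
  hemisphere S, so the sign is −
  λ: 123° + 16/60 + 54/3600 = 123 + 0.266667 + 0.015000 = 123.281667
  E ⇒ keep positive
Point 4:
  Latitude: 46 + 14.2507/60 = 46.237512
  S → negative
  Longitude: 41 + 45.125/60 = 41.752083
  W ⇒ negate
Point 5:
  φ: split at 2 digits → 89° and 29.43377′; 89 + 29.43377/60 = 89.490563
  hemisphere S, so the sign is −
  Lon: split at 3 digits → 107° and 43.46114′; 107 + 43.46114/60 = 107.724352
  E ⇒ keep positive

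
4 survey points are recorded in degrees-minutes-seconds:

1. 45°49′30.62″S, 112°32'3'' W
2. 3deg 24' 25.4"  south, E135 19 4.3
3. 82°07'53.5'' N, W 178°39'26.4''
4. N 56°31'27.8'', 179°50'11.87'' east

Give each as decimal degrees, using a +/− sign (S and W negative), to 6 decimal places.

1. -45.825172, -112.534167
2. -3.407056, 135.317861
3. 82.131528, -178.657333
4. 56.524389, 179.836631

Point 1:
  Latitude: 49′ + 30.62″ = 49.51033′; 45 + 49.51033/60 = 45.8251722
  S → negative
  λ: 112 + 32/60 + 3/3600 = 112.5341667
  hemisphere W, so the sign is −
Point 2:
  φ: 3 + 24/60 + 25.4/3600 = 3.4070556
  S ⇒ negate
  λ: 135 + 19/60 + 4.3/3600 = 135.3178611
  E → positive
Point 3:
  Latitude: 82 + 7/60 + 53.5/3600 = 82.1315278
  N ⇒ keep positive
  Lon: 178 + 39/60 + 26.4/3600 = 178.6573333
  W ⇒ negate
Point 4:
  Lat: 56 + 31/60 + 27.8/3600 = 56.5243889
  N → positive
  λ: 50′ + 11.87″ = 50.19783′; 179 + 50.19783/60 = 179.8366306
  E → positive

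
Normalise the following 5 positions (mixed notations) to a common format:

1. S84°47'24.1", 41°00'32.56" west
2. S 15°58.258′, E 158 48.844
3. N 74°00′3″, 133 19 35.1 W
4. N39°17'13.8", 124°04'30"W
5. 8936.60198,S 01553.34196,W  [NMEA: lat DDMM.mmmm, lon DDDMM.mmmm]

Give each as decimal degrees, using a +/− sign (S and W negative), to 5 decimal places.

Point 1:
  Lat: 84° + 47/60 + 24.1/3600 = 84 + 0.783333 + 0.006694 = 84.790028
  S → negative
  Longitude: 41 + 0/60 + 32.56/3600 = 41.009044
  W ⇒ negate
Point 2:
  Latitude: 15 + 58.258/60 = 15.970967
  S → negative
  λ: 48.844′ = 0.814067°; total 158.814067
  E ⇒ keep positive
Point 3:
  Latitude: 0′ + 3″ = 0.05000′; 74 + 0.05000/60 = 74.000833
  N → positive
  Lon: 133 + 19/60 + 35.1/3600 = 133.326417
  W → negative
Point 4:
  Lat: 39° + 17/60 + 13.8/3600 = 39 + 0.283333 + 0.003833 = 39.287167
  N → positive
  λ: 124° + 4/60 + 30/3600 = 124 + 0.066667 + 0.008333 = 124.075000
  W → negative
Point 5:
  Latitude: degrees = first 2 digits = 89, minutes = 36.60198; 89 + 36.60198/60 = 89.610033
  S ⇒ negate
  λ: degrees = first 3 digits = 15, minutes = 53.34196; 15 + 53.34196/60 = 15.889033
  W → negative

1. -84.79003, -41.00904
2. -15.97097, 158.81407
3. 74.00083, -133.32642
4. 39.28717, -124.07500
5. -89.61003, -15.88903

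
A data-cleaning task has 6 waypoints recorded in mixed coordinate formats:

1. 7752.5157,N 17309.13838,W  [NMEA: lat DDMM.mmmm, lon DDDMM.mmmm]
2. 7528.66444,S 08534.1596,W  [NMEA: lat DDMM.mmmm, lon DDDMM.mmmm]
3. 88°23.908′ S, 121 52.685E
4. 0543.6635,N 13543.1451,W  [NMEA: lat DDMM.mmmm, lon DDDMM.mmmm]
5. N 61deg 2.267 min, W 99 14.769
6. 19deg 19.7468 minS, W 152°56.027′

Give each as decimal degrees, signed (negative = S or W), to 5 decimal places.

1. 77.87526, -173.15231
2. -75.47774, -85.56933
3. -88.39847, 121.87808
4. 5.72773, -135.71909
5. 61.03778, -99.24615
6. -19.32911, -152.93378

Point 1:
  Lat: degrees = first 2 digits = 77, minutes = 52.5157; 77 + 52.5157/60 = 77.875262
  N → positive
  Longitude: split at 3 digits → 173° and 9.13838′; 173 + 9.13838/60 = 173.152306
  W → negative
Point 2:
  Latitude: split at 2 digits → 75° and 28.66444′; 75 + 28.66444/60 = 75.477741
  hemisphere S, so the sign is −
  λ: degrees = first 3 digits = 85, minutes = 34.1596; 85 + 34.1596/60 = 85.569327
  hemisphere W, so the sign is −
Point 3:
  Latitude: 88 + 23.908/60 = 88.398467
  S ⇒ negate
  λ: 52.685′ = 0.878083°; total 121.878083
  E → positive
Point 4:
  φ: degrees = first 2 digits = 5, minutes = 43.6635; 5 + 43.6635/60 = 5.727725
  N ⇒ keep positive
  λ: degrees = first 3 digits = 135, minutes = 43.1451; 135 + 43.1451/60 = 135.719085
  hemisphere W, so the sign is −
Point 5:
  Latitude: 2.267′ = 0.037783°; total 61.037783
  N → positive
  λ: 14.769′ = 0.246150°; total 99.246150
  W → negative
Point 6:
  Lat: 19.7468′ = 0.329113°; total 19.329113
  hemisphere S, so the sign is −
  Lon: 152 + 56.027/60 = 152.933783
  W ⇒ negate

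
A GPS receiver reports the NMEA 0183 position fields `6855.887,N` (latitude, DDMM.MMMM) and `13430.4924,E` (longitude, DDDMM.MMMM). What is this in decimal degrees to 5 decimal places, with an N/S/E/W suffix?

68.93145° N, 134.50821° E

Lat: degrees = first 2 digits = 68, minutes = 55.887; 68 + 55.887/60 = 68.931450
Longitude: degrees = first 3 digits = 134, minutes = 30.4924; 134 + 30.4924/60 = 134.508207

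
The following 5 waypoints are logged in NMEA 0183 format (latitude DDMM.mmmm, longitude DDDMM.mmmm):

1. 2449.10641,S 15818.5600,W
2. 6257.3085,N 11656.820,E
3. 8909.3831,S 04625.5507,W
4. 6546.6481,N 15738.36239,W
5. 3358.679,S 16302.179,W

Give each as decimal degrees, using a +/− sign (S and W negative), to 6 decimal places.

1. -24.818440, -158.309333
2. 62.955142, 116.947000
3. -89.156385, -46.425845
4. 65.777468, -157.639373
5. -33.977983, -163.036317

Point 1:
  Latitude: split at 2 digits → 24° and 49.10641′; 24 + 49.10641/60 = 24.8184402
  hemisphere S, so the sign is −
  Longitude: split at 3 digits → 158° and 18.56′; 158 + 18.56/60 = 158.3093333
  W → negative
Point 2:
  Lat: degrees = first 2 digits = 62, minutes = 57.3085; 62 + 57.3085/60 = 62.9551417
  N ⇒ keep positive
  Lon: split at 3 digits → 116° and 56.82′; 116 + 56.82/60 = 116.9470000
  E → positive
Point 3:
  Latitude: degrees = first 2 digits = 89, minutes = 9.3831; 89 + 9.3831/60 = 89.1563850
  S ⇒ negate
  Longitude: degrees = first 3 digits = 46, minutes = 25.5507; 46 + 25.5507/60 = 46.4258450
  W ⇒ negate
Point 4:
  φ: split at 2 digits → 65° and 46.6481′; 65 + 46.6481/60 = 65.7774683
  N → positive
  λ: split at 3 digits → 157° and 38.36239′; 157 + 38.36239/60 = 157.6393732
  W ⇒ negate
Point 5:
  Lat: split at 2 digits → 33° and 58.679′; 33 + 58.679/60 = 33.9779833
  hemisphere S, so the sign is −
  λ: split at 3 digits → 163° and 2.179′; 163 + 2.179/60 = 163.0363167
  W ⇒ negate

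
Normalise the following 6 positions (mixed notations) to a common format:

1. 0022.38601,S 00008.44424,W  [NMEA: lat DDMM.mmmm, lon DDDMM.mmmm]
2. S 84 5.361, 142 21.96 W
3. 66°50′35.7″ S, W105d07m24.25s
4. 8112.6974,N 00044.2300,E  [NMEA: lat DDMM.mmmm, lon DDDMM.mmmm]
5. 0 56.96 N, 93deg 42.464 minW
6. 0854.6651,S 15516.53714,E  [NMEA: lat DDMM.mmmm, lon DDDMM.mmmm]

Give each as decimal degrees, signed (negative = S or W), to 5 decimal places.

1. -0.37310, -0.14074
2. -84.08935, -142.36600
3. -66.84325, -105.12340
4. 81.21162, 0.73717
5. 0.94933, -93.70773
6. -8.91109, 155.27562

Point 1:
  Lat: degrees = first 2 digits = 0, minutes = 22.38601; 0 + 22.38601/60 = 0.373100
  S → negative
  λ: split at 3 digits → 000° and 8.44424′; 0 + 8.44424/60 = 0.140737
  W ⇒ negate
Point 2:
  Latitude: 84 + 5.361/60 = 84.089350
  S ⇒ negate
  Longitude: 21.96′ = 0.366000°; total 142.366000
  W → negative
Point 3:
  Latitude: 66 + 50/60 + 35.7/3600 = 66.843250
  hemisphere S, so the sign is −
  λ: 105 + 7/60 + 24.25/3600 = 105.123403
  W ⇒ negate
Point 4:
  Latitude: degrees = first 2 digits = 81, minutes = 12.6974; 81 + 12.6974/60 = 81.211623
  N → positive
  Lon: split at 3 digits → 000° and 44.23′; 0 + 44.23/60 = 0.737167
  E → positive
Point 5:
  φ: 0 + 56.96/60 = 0.949333
  N → positive
  Lon: 93 + 42.464/60 = 93.707733
  W ⇒ negate
Point 6:
  φ: degrees = first 2 digits = 8, minutes = 54.6651; 8 + 54.6651/60 = 8.911085
  S ⇒ negate
  Longitude: split at 3 digits → 155° and 16.53714′; 155 + 16.53714/60 = 155.275619
  E → positive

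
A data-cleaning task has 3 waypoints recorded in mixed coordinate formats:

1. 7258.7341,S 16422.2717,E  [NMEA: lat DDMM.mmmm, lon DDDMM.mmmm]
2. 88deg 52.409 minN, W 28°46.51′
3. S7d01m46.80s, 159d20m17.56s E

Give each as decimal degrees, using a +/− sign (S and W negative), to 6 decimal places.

Point 1:
  Latitude: degrees = first 2 digits = 72, minutes = 58.7341; 72 + 58.7341/60 = 72.9789017
  hemisphere S, so the sign is −
  Longitude: degrees = first 3 digits = 164, minutes = 22.2717; 164 + 22.2717/60 = 164.3711950
  E → positive
Point 2:
  φ: 52.409′ = 0.873483°; total 88.8734833
  N → positive
  λ: 28 + 46.51/60 = 28.7751667
  W ⇒ negate
Point 3:
  Latitude: 1′ + 46.8″ = 1.78000′; 7 + 1.78000/60 = 7.0296667
  hemisphere S, so the sign is −
  Lon: 20′ + 17.56″ = 20.29267′; 159 + 20.29267/60 = 159.3382111
  E → positive

1. -72.978902, 164.371195
2. 88.873483, -28.775167
3. -7.029667, 159.338211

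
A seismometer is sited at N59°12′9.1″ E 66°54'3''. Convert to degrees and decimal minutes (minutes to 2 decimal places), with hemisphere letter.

59° 12.15′ N, 66° 54.05′ E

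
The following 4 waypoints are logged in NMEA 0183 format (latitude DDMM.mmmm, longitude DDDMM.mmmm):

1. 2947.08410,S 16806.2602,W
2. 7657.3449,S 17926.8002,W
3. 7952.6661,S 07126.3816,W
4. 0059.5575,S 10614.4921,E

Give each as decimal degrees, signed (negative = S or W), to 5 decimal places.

1. -29.78474, -168.10434
2. -76.95575, -179.44667
3. -79.87777, -71.43969
4. -0.99263, 106.24154

Point 1:
  Lat: degrees = first 2 digits = 29, minutes = 47.0841; 29 + 47.0841/60 = 29.784735
  S → negative
  λ: degrees = first 3 digits = 168, minutes = 6.2602; 168 + 6.2602/60 = 168.104337
  W → negative
Point 2:
  Latitude: split at 2 digits → 76° and 57.3449′; 76 + 57.3449/60 = 76.955748
  S ⇒ negate
  λ: split at 3 digits → 179° and 26.8002′; 179 + 26.8002/60 = 179.446670
  W ⇒ negate
Point 3:
  Latitude: split at 2 digits → 79° and 52.6661′; 79 + 52.6661/60 = 79.877768
  hemisphere S, so the sign is −
  λ: degrees = first 3 digits = 71, minutes = 26.3816; 71 + 26.3816/60 = 71.439693
  hemisphere W, so the sign is −
Point 4:
  φ: split at 2 digits → 00° and 59.5575′; 0 + 59.5575/60 = 0.992625
  hemisphere S, so the sign is −
  Lon: split at 3 digits → 106° and 14.4921′; 106 + 14.4921/60 = 106.241535
  E → positive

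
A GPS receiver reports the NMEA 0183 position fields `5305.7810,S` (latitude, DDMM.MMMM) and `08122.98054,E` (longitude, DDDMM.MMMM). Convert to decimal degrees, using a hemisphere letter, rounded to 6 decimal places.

53.096350° S, 81.383009° E

Lat: degrees = first 2 digits = 53, minutes = 5.781; 53 + 5.781/60 = 53.0963500
λ: split at 3 digits → 081° and 22.98054′; 81 + 22.98054/60 = 81.3830090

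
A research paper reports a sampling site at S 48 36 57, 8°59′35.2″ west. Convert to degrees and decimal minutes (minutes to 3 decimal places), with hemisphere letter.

48° 36.950′ S, 8° 59.587′ W

φ: seconds/60 = 0.95000; minutes = 36 + 0.95000 = 36.95000
Lon: 59 + 35.2/60 = 59.58667′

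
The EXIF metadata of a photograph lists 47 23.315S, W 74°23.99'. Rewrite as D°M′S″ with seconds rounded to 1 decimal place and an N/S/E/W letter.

47°23′18.9″ S, 74°23′59.4″ W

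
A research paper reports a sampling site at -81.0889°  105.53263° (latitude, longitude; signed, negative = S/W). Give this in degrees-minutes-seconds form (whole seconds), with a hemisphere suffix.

Latitude is negative → S; |value| = 81.088900
Latitude: 0.088900 × 60 = 5.33400′ → 5′, remainder × 60 = 20.04″
Longitude: whole degrees 105; 31.95780′ → 31′ and 57.47″

81°05′20″ S, 105°31′57″ E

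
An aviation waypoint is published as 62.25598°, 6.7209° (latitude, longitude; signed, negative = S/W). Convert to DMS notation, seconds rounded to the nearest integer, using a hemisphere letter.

62°15′22″ N, 6°43′15″ E

Latitude: whole degrees 62; 15.35880′ → 15′ and 21.53″
λ: whole degrees 6; 43.25400′ → 43′ and 15.24″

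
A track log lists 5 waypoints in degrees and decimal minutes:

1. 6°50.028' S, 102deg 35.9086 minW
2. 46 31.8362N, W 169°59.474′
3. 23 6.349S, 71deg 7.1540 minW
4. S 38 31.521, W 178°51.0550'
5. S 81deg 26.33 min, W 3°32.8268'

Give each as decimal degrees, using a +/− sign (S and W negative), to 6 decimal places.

1. -6.833800, -102.598477
2. 46.530603, -169.991233
3. -23.105817, -71.119233
4. -38.525350, -178.850917
5. -81.438833, -3.547113

Point 1:
  φ: 50.028′ = 0.833800°; total 6.8338000
  S → negative
  Longitude: 102 + 35.9086/60 = 102.5984767
  hemisphere W, so the sign is −
Point 2:
  Latitude: 31.8362′ = 0.530603°; total 46.5306033
  N → positive
  Lon: 59.474′ = 0.991233°; total 169.9912333
  hemisphere W, so the sign is −
Point 3:
  φ: 6.349′ = 0.105817°; total 23.1058167
  hemisphere S, so the sign is −
  λ: 71 + 7.154/60 = 71.1192333
  W → negative
Point 4:
  Lat: 38 + 31.521/60 = 38.5253500
  S ⇒ negate
  Longitude: 178 + 51.055/60 = 178.8509167
  W ⇒ negate
Point 5:
  φ: 81 + 26.33/60 = 81.4388333
  hemisphere S, so the sign is −
  λ: 3 + 32.8268/60 = 3.5471133
  W → negative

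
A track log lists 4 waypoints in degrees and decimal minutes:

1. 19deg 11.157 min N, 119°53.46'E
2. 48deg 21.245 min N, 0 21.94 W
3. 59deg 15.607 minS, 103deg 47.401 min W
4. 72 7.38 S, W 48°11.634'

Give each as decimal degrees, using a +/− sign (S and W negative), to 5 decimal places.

1. 19.18595, 119.89100
2. 48.35408, -0.36567
3. -59.26012, -103.79002
4. -72.12300, -48.19390

Point 1:
  Latitude: 11.157′ = 0.185950°; total 19.185950
  N ⇒ keep positive
  Lon: 119 + 53.46/60 = 119.891000
  E → positive
Point 2:
  φ: 48 + 21.245/60 = 48.354083
  N → positive
  Longitude: 21.94′ = 0.365667°; total 0.365667
  hemisphere W, so the sign is −
Point 3:
  Latitude: 15.607′ = 0.260117°; total 59.260117
  S ⇒ negate
  Longitude: 103 + 47.401/60 = 103.790017
  hemisphere W, so the sign is −
Point 4:
  Lat: 72 + 7.38/60 = 72.123000
  hemisphere S, so the sign is −
  Lon: 48 + 11.634/60 = 48.193900
  W ⇒ negate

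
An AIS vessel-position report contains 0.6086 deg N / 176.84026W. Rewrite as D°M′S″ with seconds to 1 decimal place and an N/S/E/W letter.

Lat: 0.608600 × 60 = 36.51600′ → 36′, remainder × 60 = 30.960″
Longitude: 0.840260 × 60 = 50.41560′ → 50′, remainder × 60 = 24.936″

0°36′31.0″ N, 176°50′24.9″ W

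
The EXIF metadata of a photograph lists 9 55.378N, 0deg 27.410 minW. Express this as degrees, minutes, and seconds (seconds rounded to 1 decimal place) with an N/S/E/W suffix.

9°55′22.7″ N, 0°27′24.6″ W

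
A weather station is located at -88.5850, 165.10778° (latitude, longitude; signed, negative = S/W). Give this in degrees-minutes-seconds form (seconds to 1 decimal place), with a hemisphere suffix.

Latitude is negative → S; |value| = 88.585000
Latitude: whole degrees 88; 35.10000′ → 35′ and 6.000″
Lon: whole degrees 165; 6.46680′ → 6′ and 28.008″

88°35′6.0″ S, 165°06′28.0″ E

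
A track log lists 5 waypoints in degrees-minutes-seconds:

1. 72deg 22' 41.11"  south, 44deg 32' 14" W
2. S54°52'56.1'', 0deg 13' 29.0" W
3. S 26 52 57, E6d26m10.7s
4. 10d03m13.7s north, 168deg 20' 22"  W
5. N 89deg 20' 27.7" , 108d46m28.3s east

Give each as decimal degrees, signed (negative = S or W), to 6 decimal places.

Point 1:
  Lat: 22′ + 41.11″ = 22.68517′; 72 + 22.68517/60 = 72.3780861
  S ⇒ negate
  Longitude: 44 + 32/60 + 14/3600 = 44.5372222
  W ⇒ negate
Point 2:
  Latitude: 54° + 52/60 + 56.1/3600 = 54 + 0.866667 + 0.015583 = 54.8822500
  S ⇒ negate
  λ: 0 + 13/60 + 29/3600 = 0.2247222
  W ⇒ negate
Point 3:
  Latitude: 26 + 52/60 + 57/3600 = 26.8825000
  S → negative
  Lon: 26′ + 10.7″ = 26.17833′; 6 + 26.17833/60 = 6.4363056
  E → positive
Point 4:
  Lat: 3′ + 13.7″ = 3.22833′; 10 + 3.22833/60 = 10.0538056
  N → positive
  Longitude: 20′ + 22″ = 20.36667′; 168 + 20.36667/60 = 168.3394444
  hemisphere W, so the sign is −
Point 5:
  Latitude: 89 + 20/60 + 27.7/3600 = 89.3410278
  N → positive
  λ: 46′ + 28.3″ = 46.47167′; 108 + 46.47167/60 = 108.7745278
  E ⇒ keep positive

1. -72.378086, -44.537222
2. -54.882250, -0.224722
3. -26.882500, 6.436306
4. 10.053806, -168.339444
5. 89.341028, 108.774528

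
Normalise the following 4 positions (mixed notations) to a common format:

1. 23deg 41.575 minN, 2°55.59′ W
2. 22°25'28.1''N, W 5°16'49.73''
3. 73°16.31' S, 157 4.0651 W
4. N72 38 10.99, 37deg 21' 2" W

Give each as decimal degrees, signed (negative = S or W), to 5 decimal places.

Point 1:
  φ: 23 + 41.575/60 = 23.692917
  N → positive
  Longitude: 2 + 55.59/60 = 2.926500
  hemisphere W, so the sign is −
Point 2:
  Lat: 25′ + 28.1″ = 25.46833′; 22 + 25.46833/60 = 22.424472
  N ⇒ keep positive
  Longitude: 5 + 16/60 + 49.73/3600 = 5.280481
  hemisphere W, so the sign is −
Point 3:
  φ: 16.31′ = 0.271833°; total 73.271833
  S ⇒ negate
  Longitude: 4.0651′ = 0.067752°; total 157.067752
  W → negative
Point 4:
  Lat: 72 + 38/60 + 10.99/3600 = 72.636386
  N → positive
  λ: 37 + 21/60 + 2/3600 = 37.350556
  hemisphere W, so the sign is −

1. 23.69292, -2.92650
2. 22.42447, -5.28048
3. -73.27183, -157.06775
4. 72.63639, -37.35056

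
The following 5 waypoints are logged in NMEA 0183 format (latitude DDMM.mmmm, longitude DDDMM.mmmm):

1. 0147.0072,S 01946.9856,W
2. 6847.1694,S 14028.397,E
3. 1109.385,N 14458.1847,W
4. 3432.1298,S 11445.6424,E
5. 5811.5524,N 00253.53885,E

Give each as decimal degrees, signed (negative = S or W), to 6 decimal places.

1. -1.783453, -19.783093
2. -68.786157, 140.473283
3. 11.156417, -144.969745
4. -34.535497, 114.760707
5. 58.192540, 2.892314

Point 1:
  Latitude: split at 2 digits → 01° and 47.0072′; 1 + 47.0072/60 = 1.7834533
  hemisphere S, so the sign is −
  Longitude: split at 3 digits → 019° and 46.9856′; 19 + 46.9856/60 = 19.7830933
  hemisphere W, so the sign is −
Point 2:
  φ: split at 2 digits → 68° and 47.1694′; 68 + 47.1694/60 = 68.7861567
  S ⇒ negate
  Longitude: degrees = first 3 digits = 140, minutes = 28.397; 140 + 28.397/60 = 140.4732833
  E → positive
Point 3:
  Latitude: split at 2 digits → 11° and 9.385′; 11 + 9.385/60 = 11.1564167
  N ⇒ keep positive
  Lon: split at 3 digits → 144° and 58.1847′; 144 + 58.1847/60 = 144.9697450
  hemisphere W, so the sign is −
Point 4:
  φ: split at 2 digits → 34° and 32.1298′; 34 + 32.1298/60 = 34.5354967
  S → negative
  λ: split at 3 digits → 114° and 45.6424′; 114 + 45.6424/60 = 114.7607067
  E ⇒ keep positive
Point 5:
  Latitude: degrees = first 2 digits = 58, minutes = 11.5524; 58 + 11.5524/60 = 58.1925400
  N → positive
  Longitude: degrees = first 3 digits = 2, minutes = 53.53885; 2 + 53.53885/60 = 2.8923142
  E → positive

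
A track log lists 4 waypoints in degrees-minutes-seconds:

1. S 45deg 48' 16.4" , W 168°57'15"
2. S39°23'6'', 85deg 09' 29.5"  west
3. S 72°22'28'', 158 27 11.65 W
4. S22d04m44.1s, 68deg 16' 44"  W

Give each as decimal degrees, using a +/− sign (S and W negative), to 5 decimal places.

Point 1:
  φ: 48′ + 16.4″ = 48.27333′; 45 + 48.27333/60 = 45.804556
  hemisphere S, so the sign is −
  λ: 168 + 57/60 + 15/3600 = 168.954167
  hemisphere W, so the sign is −
Point 2:
  Lat: 39 + 23/60 + 6/3600 = 39.385000
  S → negative
  λ: 9′ + 29.5″ = 9.49167′; 85 + 9.49167/60 = 85.158194
  W ⇒ negate
Point 3:
  Latitude: 22′ + 28″ = 22.46667′; 72 + 22.46667/60 = 72.374444
  S ⇒ negate
  Lon: 27′ + 11.65″ = 27.19417′; 158 + 27.19417/60 = 158.453236
  W ⇒ negate
Point 4:
  Lat: 22° + 4/60 + 44.1/3600 = 22 + 0.066667 + 0.012250 = 22.078917
  hemisphere S, so the sign is −
  λ: 68° + 16/60 + 44/3600 = 68 + 0.266667 + 0.012222 = 68.278889
  hemisphere W, so the sign is −

1. -45.80456, -168.95417
2. -39.38500, -85.15819
3. -72.37444, -158.45324
4. -22.07892, -68.27889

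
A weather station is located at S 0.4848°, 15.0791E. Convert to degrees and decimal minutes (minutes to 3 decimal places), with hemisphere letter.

0° 29.088′ S, 15° 4.746′ E

Latitude: 0° + 0.484800 × 60 = 0° 29.08800′
Lon: fractional part 0.079100 → 4.74600 minutes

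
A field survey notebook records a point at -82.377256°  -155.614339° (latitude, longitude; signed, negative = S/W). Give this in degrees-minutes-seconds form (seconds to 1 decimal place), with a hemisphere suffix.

Latitude is negative → S; |value| = 82.377256
φ: 0.377256° → 22.63536′; 0.63536 × 60 = 38.122″
Longitude is negative → W; |value| = 155.614339
Lon: 0.614339 × 60 = 36.86034′ → 36′, remainder × 60 = 51.620″

82°22′38.1″ S, 155°36′51.6″ W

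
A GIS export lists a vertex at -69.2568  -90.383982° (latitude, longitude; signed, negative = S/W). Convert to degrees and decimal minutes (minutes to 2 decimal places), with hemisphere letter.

Latitude is negative → S; |value| = 69.256800
Lat: 69° + 0.256800 × 60 = 69° 15.4080′
Longitude is negative → W; |value| = 90.383982
λ: minutes = (90.383982 − 90) × 60 = 23.0389

69° 15.41′ S, 90° 23.04′ W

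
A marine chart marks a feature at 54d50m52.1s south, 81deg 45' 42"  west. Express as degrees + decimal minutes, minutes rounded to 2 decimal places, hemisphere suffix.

54° 50.87′ S, 81° 45.70′ W

Lat: 50 + 52.1/60 = 50.8683′
Lon: seconds/60 = 0.70000; minutes = 45 + 0.70000 = 45.7000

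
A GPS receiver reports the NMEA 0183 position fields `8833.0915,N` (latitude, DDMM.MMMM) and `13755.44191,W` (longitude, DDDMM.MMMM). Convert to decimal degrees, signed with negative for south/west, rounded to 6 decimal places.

Latitude: degrees = first 2 digits = 88, minutes = 33.0915; 88 + 33.0915/60 = 88.5515250
N → positive
Longitude: degrees = first 3 digits = 137, minutes = 55.44191; 137 + 55.44191/60 = 137.9240318
hemisphere W, so the sign is −

88.551525, -137.924032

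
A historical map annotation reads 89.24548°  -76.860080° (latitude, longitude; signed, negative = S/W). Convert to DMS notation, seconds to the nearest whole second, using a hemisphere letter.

φ: 0.245480° → 14.72880′; 0.72880 × 60 = 43.73″
Longitude is negative → W; |value| = 76.860080
λ: 0.860080 × 60 = 51.60480′ → 51′, remainder × 60 = 36.29″

89°14′44″ N, 76°51′36″ W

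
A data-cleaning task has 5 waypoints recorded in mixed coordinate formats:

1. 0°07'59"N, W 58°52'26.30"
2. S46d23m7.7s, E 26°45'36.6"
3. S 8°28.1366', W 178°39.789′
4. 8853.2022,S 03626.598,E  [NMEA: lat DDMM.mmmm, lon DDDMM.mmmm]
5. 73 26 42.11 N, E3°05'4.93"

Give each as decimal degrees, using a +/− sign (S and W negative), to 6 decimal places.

Point 1:
  φ: 0° + 7/60 + 59/3600 = 0 + 0.116667 + 0.016389 = 0.1330556
  N → positive
  Longitude: 52′ + 26.3″ = 52.43833′; 58 + 52.43833/60 = 58.8739722
  W ⇒ negate
Point 2:
  Lat: 23′ + 7.7″ = 23.12833′; 46 + 23.12833/60 = 46.3854722
  S → negative
  Lon: 45′ + 36.6″ = 45.61000′; 26 + 45.61000/60 = 26.7601667
  E → positive
Point 3:
  Latitude: 28.1366′ = 0.468943°; total 8.4689433
  S ⇒ negate
  Longitude: 39.789′ = 0.663150°; total 178.6631500
  hemisphere W, so the sign is −
Point 4:
  φ: degrees = first 2 digits = 88, minutes = 53.2022; 88 + 53.2022/60 = 88.8867033
  hemisphere S, so the sign is −
  λ: split at 3 digits → 036° and 26.598′; 36 + 26.598/60 = 36.4433000
  E ⇒ keep positive
Point 5:
  Latitude: 73° + 26/60 + 42.11/3600 = 73 + 0.433333 + 0.011697 = 73.4450306
  N ⇒ keep positive
  Lon: 3° + 5/60 + 4.93/3600 = 3 + 0.083333 + 0.001369 = 3.0847028
  E ⇒ keep positive

1. 0.133056, -58.873972
2. -46.385472, 26.760167
3. -8.468943, -178.663150
4. -88.886703, 36.443300
5. 73.445031, 3.084703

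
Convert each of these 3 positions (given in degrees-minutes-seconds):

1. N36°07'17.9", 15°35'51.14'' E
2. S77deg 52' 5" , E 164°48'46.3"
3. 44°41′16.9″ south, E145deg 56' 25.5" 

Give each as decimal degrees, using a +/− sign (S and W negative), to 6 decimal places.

Point 1:
  Lat: 36° + 7/60 + 17.9/3600 = 36 + 0.116667 + 0.004972 = 36.1216389
  N → positive
  Lon: 15° + 35/60 + 51.14/3600 = 15 + 0.583333 + 0.014206 = 15.5975389
  E → positive
Point 2:
  Lat: 52′ + 5″ = 52.08333′; 77 + 52.08333/60 = 77.8680556
  S → negative
  Longitude: 48′ + 46.3″ = 48.77167′; 164 + 48.77167/60 = 164.8128611
  E ⇒ keep positive
Point 3:
  φ: 44 + 41/60 + 16.9/3600 = 44.6880278
  S → negative
  Lon: 56′ + 25.5″ = 56.42500′; 145 + 56.42500/60 = 145.9404167
  E → positive

1. 36.121639, 15.597539
2. -77.868056, 164.812861
3. -44.688028, 145.940417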